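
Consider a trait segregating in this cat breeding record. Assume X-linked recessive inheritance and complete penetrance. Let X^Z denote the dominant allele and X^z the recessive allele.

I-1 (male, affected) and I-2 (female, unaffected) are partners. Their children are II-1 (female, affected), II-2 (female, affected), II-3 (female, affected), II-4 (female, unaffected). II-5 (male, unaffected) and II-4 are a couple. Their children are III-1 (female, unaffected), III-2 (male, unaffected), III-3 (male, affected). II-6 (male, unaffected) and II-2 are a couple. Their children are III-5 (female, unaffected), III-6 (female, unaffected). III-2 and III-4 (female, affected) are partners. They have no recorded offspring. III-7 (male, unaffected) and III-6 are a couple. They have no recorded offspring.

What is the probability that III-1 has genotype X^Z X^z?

II-5 is unaffected, so II-5 is X^Z Y.
II-4 is unaffected so carries Z and received z from I-1 (X^z Y), so II-4 is X^Z X^z.
Their cross gives offspring ratios 1/2 X^Z X^Z : 1/2 X^Z X^z. Conditioning on III-1 being unaffected, P(X^Z X^z) = 1/2 / 1 = 1/2.

1/2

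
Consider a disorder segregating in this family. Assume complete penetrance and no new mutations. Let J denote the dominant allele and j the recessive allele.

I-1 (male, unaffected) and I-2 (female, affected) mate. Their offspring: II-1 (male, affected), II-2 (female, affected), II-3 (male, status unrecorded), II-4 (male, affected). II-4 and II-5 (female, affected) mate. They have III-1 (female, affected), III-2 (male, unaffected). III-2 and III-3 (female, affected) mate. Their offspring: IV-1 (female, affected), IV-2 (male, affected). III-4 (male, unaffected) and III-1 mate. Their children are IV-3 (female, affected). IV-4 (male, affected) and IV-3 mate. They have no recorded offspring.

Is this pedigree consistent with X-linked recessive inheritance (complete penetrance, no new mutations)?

No

Under X-linked recessive, II-2 (affected, female) cannot arise from I-1 (unaffected) × I-2 (affected).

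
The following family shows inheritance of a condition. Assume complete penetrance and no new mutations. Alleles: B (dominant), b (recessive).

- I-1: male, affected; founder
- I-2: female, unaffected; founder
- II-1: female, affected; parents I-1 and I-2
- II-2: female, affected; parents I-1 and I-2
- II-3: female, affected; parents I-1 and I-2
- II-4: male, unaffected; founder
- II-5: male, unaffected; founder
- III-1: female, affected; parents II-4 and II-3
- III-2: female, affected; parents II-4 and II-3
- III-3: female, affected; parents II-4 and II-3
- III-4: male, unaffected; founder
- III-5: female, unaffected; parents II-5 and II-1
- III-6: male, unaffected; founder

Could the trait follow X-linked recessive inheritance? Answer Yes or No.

Under X-linked recessive, III-1 (affected, female) cannot arise from II-4 (unaffected) × II-3 (affected).

No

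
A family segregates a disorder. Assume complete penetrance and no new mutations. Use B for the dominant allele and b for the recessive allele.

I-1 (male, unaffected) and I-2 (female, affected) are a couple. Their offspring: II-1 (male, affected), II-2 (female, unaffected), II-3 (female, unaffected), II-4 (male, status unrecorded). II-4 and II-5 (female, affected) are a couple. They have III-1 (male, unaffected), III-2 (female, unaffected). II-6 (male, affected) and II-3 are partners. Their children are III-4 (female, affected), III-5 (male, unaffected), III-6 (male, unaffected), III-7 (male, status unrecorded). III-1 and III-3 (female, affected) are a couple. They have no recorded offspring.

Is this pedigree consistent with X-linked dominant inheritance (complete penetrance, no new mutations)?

Yes

A consistent assignment under X-linked dominant exists: I-1 X^b Y, I-2 X^B X^b, II-1 X^B Y, II-2 X^b X^b, II-3 X^b X^b, II-4 X^b Y, II-5 X^B X^b, II-6 X^B Y, III-1 X^b Y, III-2 X^b X^b, III-3 X^B X^B, III-4 X^B X^b, III-5 X^b Y, III-6 X^b Y, III-7 X^b Y.
In this assignment every recorded phenotype matches its genotype and every non-founder's genotype is obtainable from its parents' genotypes, so the pedigree is consistent.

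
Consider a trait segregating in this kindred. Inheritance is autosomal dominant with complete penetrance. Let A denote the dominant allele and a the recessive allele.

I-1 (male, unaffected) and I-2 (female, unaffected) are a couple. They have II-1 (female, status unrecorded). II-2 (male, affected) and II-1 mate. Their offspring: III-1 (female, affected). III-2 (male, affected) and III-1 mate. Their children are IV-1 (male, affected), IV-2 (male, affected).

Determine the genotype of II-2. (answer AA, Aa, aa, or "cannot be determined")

cannot be determined

II-2's phenotype allows AA or Aa, and no parent or child forces a single allele at both positions; consistent genotype assignments exist with II-2 as AA or Aa.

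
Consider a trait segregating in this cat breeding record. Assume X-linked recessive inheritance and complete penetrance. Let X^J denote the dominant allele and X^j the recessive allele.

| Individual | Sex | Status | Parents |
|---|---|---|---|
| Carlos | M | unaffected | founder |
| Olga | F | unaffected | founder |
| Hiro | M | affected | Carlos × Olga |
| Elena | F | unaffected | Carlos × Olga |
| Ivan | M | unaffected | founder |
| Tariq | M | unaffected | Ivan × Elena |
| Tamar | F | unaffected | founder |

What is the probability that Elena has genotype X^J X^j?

Carlos is unaffected, so Carlos is X^J Y.
Olga is unaffected so carries J and passed j to Hiro (X^j Y), so Olga is X^J X^j.
Their cross gives offspring ratios 1/2 X^J X^J : 1/2 X^J X^j. Conditioning on Elena being unaffected, P(X^J X^j) = 1/2 / 1 = 1/2 before taking Elena's own offspring into account.
Ivan is unaffected, so Ivan is X^J Y.
Now use Elena's offspring. Probability of each recorded status — unaffected son Tariq: 1/2 if Elena is X^J X^j, 1 if X^J X^J.
Bayes: P(X^J X^j) = 1/2·1/2 / (1/2·1/2 + 1/2·1) = 1/3.

1/3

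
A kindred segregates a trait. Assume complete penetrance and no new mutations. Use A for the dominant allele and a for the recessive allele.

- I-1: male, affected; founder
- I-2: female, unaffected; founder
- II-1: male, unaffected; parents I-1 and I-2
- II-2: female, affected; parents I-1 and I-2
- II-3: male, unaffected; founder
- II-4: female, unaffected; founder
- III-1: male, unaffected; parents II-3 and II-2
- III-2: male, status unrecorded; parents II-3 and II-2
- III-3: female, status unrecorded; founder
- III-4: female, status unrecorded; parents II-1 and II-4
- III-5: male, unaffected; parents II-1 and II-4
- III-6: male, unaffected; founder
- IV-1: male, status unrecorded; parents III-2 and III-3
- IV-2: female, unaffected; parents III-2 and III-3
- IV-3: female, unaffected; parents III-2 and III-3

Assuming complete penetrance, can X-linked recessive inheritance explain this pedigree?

No

Under X-linked recessive, III-1 (unaffected, male) cannot arise from II-3 (unaffected) × II-2 (affected).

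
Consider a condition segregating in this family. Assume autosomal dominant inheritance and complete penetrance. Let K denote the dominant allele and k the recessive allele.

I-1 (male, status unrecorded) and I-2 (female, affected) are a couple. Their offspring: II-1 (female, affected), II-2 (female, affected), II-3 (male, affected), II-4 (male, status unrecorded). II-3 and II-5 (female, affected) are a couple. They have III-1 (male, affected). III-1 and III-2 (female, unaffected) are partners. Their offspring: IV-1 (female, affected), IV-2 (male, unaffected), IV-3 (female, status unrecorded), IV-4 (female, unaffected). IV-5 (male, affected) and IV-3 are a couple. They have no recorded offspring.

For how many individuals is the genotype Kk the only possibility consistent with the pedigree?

2

Obligate heterozygotes: III-1 is affected so carries K and passed k to IV-2 (kk), so III-1 is Kk; IV-1 is affected so carries K and received k from III-2 (kk), so IV-1 is Kk.
Every other individual is either homozygous by phenotype or has at least one consistent homozygous assignment, so the count is 2.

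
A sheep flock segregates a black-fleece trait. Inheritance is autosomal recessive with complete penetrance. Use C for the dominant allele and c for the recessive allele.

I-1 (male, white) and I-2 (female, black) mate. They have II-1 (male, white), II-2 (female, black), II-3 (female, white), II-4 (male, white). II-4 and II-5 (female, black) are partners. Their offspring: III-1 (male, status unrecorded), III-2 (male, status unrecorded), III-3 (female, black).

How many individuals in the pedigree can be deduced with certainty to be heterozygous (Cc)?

4

Obligate heterozygotes: I-1 is white so carries C and passed c to II-2 (cc), so I-1 is Cc; II-1 is white so carries C and received c from I-2 (cc), so II-1 is Cc; II-3 is white so carries C and received c from I-2 (cc), so II-3 is Cc; II-4 is white so carries C and received c from I-2 (cc), so II-4 is Cc.
Every other individual is either homozygous by phenotype or has at least one consistent homozygous assignment, so the count is 4.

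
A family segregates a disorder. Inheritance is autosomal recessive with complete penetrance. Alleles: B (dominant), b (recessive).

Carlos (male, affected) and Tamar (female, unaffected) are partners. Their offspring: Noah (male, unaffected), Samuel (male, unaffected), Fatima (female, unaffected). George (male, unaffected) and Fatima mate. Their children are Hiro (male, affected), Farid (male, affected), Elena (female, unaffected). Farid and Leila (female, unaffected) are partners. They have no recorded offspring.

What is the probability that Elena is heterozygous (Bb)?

George is unaffected so carries B and passed b to Hiro (bb), so George is Bb.
Fatima is unaffected so carries B and received b from Carlos (bb), so Fatima is Bb.
Their cross gives offspring ratios 1/4 BB : 1/2 Bb : 1/4 bb. Conditioning on Elena being unaffected, P(Bb) = 1/2 / 3/4 = 2/3.

2/3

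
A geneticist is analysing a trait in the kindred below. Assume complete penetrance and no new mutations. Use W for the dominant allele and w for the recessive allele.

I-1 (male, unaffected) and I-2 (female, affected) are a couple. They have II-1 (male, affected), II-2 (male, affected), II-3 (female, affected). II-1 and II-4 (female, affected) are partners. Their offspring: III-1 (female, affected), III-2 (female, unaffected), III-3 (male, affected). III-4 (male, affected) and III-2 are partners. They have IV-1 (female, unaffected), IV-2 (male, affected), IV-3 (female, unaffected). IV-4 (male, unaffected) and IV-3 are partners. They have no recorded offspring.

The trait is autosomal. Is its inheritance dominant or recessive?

II-1 and II-4 are both affected yet have an unaffected child III-2. Under a recessive model two affected parents are homozygous and every child would be affected, so the trait cannot be recessive.

dominant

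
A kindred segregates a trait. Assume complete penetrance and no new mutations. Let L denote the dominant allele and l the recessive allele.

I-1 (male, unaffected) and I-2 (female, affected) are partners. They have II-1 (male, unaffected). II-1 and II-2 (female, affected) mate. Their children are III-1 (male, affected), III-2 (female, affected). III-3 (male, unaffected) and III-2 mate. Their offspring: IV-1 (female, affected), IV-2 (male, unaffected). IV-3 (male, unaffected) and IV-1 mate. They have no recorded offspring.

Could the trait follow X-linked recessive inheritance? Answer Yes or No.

No

Under X-linked recessive, II-1 (unaffected, male) cannot arise from I-1 (unaffected) × I-2 (affected).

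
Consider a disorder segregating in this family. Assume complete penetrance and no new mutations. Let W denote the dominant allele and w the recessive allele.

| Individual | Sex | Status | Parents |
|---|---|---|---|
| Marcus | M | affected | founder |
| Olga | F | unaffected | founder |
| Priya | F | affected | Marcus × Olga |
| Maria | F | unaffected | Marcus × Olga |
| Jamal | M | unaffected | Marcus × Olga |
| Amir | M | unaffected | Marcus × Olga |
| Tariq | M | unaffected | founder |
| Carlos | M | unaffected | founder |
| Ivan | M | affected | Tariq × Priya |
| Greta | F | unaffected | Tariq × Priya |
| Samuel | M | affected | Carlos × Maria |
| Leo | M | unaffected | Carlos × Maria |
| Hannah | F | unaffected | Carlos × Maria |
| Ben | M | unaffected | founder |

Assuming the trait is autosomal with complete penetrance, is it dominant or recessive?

Carlos and Maria are both unaffected yet have an affected child Samuel. Under dominance, an affected child requires at least one affected parent, so the trait cannot be dominant.

recessive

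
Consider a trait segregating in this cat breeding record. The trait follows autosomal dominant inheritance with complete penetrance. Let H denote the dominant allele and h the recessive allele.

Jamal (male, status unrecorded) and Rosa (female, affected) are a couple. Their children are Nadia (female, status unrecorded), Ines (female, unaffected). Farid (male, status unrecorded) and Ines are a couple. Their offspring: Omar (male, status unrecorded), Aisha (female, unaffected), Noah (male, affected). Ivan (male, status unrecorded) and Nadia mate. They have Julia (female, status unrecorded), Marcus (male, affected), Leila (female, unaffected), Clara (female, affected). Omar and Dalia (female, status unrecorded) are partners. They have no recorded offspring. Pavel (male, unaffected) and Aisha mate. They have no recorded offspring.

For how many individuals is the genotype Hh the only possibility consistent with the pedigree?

3

Obligate heterozygotes: Rosa is affected so carries H and passed h to Ines (hh), so Rosa is Hh; Farid passed H to Noah (Hh, whose h came from Ines) and passed h to Aisha (hh), so Farid is Hh; Noah is affected so carries H and received h from Ines (hh), so Noah is Hh.
Every other individual is either homozygous by phenotype or has at least one consistent homozygous assignment, so the count is 3.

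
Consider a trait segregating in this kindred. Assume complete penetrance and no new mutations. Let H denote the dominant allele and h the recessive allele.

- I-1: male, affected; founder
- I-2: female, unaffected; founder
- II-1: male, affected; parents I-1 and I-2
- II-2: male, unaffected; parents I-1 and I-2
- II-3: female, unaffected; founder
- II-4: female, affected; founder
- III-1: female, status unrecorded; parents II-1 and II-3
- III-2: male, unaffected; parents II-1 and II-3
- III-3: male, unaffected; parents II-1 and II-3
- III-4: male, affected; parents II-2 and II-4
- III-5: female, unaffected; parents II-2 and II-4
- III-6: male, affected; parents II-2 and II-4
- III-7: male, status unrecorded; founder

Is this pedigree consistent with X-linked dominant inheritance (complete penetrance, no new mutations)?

Under X-linked dominant, II-1 (affected, male) cannot arise from I-1 (affected) × I-2 (unaffected).

No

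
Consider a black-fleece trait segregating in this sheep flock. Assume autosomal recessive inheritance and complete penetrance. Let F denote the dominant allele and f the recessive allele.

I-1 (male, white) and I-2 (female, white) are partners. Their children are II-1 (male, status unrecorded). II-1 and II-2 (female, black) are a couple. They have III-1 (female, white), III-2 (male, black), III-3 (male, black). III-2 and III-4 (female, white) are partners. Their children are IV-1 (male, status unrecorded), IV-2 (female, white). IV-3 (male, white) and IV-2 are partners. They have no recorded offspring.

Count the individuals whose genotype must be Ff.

3

Obligate heterozygotes: II-1 passed F to III-1 (Ff, whose f came from II-2) and passed f to III-2 (ff), so II-1 is Ff; III-1 is white so carries F and received f from II-2 (ff), so III-1 is Ff; IV-2 is white so carries F and received f from III-2 (ff), so IV-2 is Ff.
Every other individual is either homozygous by phenotype or has at least one consistent homozygous assignment, so the count is 3.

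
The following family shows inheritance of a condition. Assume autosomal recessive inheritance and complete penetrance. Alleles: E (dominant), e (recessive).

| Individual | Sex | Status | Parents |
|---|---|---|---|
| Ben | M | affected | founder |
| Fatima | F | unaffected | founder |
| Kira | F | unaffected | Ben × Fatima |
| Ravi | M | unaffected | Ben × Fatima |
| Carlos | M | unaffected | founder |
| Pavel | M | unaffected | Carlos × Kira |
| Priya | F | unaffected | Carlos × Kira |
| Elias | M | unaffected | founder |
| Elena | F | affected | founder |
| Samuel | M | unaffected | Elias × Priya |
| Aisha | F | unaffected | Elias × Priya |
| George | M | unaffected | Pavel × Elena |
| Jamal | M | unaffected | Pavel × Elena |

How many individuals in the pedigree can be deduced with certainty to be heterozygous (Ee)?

Obligate heterozygotes: Kira is unaffected so carries E and received e from Ben (ee), so Kira is Ee; Ravi is unaffected so carries E and received e from Ben (ee), so Ravi is Ee; George is unaffected so carries E and received e from Elena (ee), so George is Ee; Jamal is unaffected so carries E and received e from Elena (ee), so Jamal is Ee.
Every other individual is either homozygous by phenotype or has at least one consistent homozygous assignment, so the count is 4.

4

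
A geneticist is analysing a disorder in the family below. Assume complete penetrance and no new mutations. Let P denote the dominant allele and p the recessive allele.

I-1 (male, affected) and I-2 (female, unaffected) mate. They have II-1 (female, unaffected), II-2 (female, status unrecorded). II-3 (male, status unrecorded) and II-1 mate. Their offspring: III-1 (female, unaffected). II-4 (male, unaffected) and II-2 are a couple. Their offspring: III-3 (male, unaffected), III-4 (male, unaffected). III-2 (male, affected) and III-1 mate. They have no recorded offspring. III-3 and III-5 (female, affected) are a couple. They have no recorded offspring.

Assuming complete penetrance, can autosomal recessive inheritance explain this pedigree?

Yes

A consistent assignment under autosomal recessive exists: I-1 pp, I-2 PP, II-1 Pp, II-2 Pp, II-3 PP, II-4 PP, III-1 PP, III-2 pp, III-3 PP, III-4 PP, III-5 pp.
In this assignment every recorded phenotype matches its genotype and every non-founder's genotype is obtainable from its parents' genotypes, so the pedigree is consistent.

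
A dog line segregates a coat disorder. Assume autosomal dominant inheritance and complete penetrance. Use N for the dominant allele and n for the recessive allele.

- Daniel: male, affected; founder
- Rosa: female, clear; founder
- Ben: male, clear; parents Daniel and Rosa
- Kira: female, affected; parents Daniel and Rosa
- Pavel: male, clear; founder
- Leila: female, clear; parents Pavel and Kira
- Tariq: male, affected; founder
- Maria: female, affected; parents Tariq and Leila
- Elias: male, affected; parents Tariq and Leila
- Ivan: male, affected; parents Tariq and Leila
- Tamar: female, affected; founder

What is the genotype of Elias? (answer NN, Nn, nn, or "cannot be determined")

From phenotype alone, Elias is NN or Nn.
Elias is affected so carries N and received n from Leila (nn), so Elias is Nn.

Nn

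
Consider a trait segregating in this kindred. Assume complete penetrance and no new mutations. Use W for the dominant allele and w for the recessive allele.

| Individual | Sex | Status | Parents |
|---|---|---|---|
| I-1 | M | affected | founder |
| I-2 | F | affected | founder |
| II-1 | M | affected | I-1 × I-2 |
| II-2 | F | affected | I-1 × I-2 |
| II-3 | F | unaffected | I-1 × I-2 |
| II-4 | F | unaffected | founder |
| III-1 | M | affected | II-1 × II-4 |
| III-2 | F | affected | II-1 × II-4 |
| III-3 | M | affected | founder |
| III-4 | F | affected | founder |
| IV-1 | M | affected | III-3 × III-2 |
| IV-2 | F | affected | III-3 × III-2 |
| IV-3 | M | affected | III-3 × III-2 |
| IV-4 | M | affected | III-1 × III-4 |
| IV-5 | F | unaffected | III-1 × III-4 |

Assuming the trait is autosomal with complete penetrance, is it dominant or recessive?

I-1 and I-2 are both affected yet have an unaffected child II-3. Under a recessive model two affected parents are homozygous and every child would be affected, so the trait cannot be recessive.

dominant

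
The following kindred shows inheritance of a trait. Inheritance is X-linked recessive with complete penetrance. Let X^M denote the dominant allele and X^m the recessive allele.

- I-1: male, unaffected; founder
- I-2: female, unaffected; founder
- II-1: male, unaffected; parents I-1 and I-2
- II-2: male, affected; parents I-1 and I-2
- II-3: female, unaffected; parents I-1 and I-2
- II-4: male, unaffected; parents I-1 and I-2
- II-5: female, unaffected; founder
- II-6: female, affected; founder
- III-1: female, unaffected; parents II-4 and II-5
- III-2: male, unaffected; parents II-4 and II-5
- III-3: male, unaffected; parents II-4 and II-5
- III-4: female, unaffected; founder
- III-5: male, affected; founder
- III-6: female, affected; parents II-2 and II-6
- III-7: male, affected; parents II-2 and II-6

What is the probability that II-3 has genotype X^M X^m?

1/2

I-1 is unaffected, so I-1 is X^M Y.
I-2 is unaffected so carries M and passed m to II-2 (X^m Y), so I-2 is X^M X^m.
Their cross gives offspring ratios 1/2 X^M X^M : 1/2 X^M X^m. Conditioning on II-3 being unaffected, P(X^M X^m) = 1/2 / 1 = 1/2.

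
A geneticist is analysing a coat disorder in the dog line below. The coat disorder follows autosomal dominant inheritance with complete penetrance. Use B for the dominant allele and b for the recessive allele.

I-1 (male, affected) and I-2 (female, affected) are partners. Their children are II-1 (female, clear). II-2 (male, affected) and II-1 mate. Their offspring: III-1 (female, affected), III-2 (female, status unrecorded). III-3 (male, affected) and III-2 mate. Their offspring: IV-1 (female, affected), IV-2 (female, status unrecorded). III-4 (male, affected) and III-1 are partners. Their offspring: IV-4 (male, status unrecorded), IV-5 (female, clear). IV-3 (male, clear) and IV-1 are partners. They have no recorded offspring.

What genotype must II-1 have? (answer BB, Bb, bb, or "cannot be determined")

II-1 is clear, so II-1 is bb.

bb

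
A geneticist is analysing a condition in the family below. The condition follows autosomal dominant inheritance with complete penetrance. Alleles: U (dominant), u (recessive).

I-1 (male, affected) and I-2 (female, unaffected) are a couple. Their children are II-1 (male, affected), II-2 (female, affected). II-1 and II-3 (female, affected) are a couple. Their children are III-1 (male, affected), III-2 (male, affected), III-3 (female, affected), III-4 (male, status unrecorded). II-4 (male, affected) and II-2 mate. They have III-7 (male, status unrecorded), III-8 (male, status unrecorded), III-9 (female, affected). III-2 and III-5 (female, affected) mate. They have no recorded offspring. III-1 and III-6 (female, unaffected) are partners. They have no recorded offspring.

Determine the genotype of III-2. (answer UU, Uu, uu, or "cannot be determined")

III-2's phenotype allows UU or Uu, and no parent or child forces a single allele at both positions; consistent genotype assignments exist with III-2 as UU or Uu.

cannot be determined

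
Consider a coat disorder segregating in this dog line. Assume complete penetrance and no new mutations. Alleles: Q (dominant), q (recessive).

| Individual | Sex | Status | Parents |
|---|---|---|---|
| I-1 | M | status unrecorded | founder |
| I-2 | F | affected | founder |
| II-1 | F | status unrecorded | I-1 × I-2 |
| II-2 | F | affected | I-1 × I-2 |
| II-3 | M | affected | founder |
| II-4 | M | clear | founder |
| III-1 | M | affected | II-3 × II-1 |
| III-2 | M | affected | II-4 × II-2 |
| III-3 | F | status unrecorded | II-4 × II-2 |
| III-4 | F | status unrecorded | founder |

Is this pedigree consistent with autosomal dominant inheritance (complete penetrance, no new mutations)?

A consistent assignment under autosomal dominant exists: I-1 QQ, I-2 QQ, II-1 QQ, II-2 QQ, II-3 QQ, II-4 qq, III-1 QQ, III-2 Qq, III-3 Qq, III-4 QQ.
In this assignment every recorded phenotype matches its genotype and every non-founder's genotype is obtainable from its parents' genotypes, so the pedigree is consistent.

Yes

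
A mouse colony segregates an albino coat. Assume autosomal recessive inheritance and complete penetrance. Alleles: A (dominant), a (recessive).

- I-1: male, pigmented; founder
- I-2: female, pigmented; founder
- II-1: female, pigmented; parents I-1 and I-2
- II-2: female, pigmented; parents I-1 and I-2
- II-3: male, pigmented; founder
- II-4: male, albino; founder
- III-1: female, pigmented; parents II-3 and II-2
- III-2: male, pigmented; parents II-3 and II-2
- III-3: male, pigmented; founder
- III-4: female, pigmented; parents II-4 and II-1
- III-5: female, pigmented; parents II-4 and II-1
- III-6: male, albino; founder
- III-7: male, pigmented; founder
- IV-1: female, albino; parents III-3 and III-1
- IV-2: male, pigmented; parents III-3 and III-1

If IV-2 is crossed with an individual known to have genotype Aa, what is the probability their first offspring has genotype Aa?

1/2

III-3 is pigmented so carries A and passed a to IV-1 (aa), so III-3 is Aa.
III-1 is pigmented so carries A and passed a to IV-1 (aa), so III-1 is Aa.
IV-2 is a pigmented offspring of III-3 (Aa) × III-1 (Aa), whose cross gives 1/4 AA : 1/2 Aa : 1/4 aa; conditioning on being pigmented, IV-2 is AA with probability 1/3, Aa with probability 2/3.
Summing over parental genotype combinations, P(offspring has genotype Aa) = 1/3·1/2 + 2/3·1/2 = 1/2.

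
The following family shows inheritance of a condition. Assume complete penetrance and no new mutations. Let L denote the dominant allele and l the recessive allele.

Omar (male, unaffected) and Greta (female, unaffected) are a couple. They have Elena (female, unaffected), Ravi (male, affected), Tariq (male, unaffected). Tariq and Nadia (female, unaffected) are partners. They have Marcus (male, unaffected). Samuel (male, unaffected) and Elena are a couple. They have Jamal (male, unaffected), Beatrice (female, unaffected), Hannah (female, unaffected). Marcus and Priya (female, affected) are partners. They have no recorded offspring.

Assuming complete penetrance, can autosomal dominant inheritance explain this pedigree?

Under autosomal dominant, Ravi (affected, male) cannot arise from Omar (unaffected) × Greta (unaffected).

No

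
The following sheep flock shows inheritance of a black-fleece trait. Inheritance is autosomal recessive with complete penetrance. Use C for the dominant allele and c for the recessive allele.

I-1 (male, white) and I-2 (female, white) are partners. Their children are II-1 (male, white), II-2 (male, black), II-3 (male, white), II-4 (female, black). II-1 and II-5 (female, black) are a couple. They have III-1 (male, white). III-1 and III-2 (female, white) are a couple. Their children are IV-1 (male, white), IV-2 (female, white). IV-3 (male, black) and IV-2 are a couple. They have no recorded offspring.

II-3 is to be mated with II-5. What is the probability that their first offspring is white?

2/3

I-1 is white so carries C and passed c to II-2 (cc), so I-1 is Cc.
I-2 is white so carries C and passed c to II-2 (cc), so I-2 is Cc.
II-3 is a white offspring of I-1 (Cc) × I-2 (Cc), whose cross gives 1/4 CC : 1/2 Cc : 1/4 cc; conditioning on being white, II-3 is CC with probability 1/3, Cc with probability 2/3.
II-5 is black, so II-5 is cc.
Summing over parental genotype combinations, P(offspring is white) = 1/3·1 + 2/3·1/2 = 2/3.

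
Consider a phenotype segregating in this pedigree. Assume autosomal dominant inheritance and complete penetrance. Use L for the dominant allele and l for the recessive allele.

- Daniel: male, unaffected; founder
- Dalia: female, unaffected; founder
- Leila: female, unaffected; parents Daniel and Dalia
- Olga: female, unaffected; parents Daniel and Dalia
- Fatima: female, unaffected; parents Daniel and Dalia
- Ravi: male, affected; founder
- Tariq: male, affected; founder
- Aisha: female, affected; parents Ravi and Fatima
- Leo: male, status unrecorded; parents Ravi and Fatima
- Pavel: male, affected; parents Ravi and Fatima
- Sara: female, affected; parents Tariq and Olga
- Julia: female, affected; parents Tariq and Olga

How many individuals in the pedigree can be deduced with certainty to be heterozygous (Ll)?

Obligate heterozygotes: Aisha is affected so carries L and received l from Fatima (ll), so Aisha is Ll; Pavel is affected so carries L and received l from Fatima (ll), so Pavel is Ll; Sara is affected so carries L and received l from Olga (ll), so Sara is Ll; Julia is affected so carries L and received l from Olga (ll), so Julia is Ll.
Every other individual is either homozygous by phenotype or has at least one consistent homozygous assignment, so the count is 4.

4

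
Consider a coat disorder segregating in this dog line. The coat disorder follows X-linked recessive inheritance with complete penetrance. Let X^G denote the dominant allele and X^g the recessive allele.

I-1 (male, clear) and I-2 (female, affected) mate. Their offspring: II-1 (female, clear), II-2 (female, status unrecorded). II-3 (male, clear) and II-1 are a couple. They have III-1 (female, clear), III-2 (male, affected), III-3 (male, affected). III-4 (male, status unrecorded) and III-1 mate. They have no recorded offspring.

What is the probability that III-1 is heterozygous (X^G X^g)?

II-3 is clear, so II-3 is X^G Y.
II-1 is clear so carries G and received g from I-2 (X^g X^g), so II-1 is X^G X^g.
Their cross gives offspring ratios 1/2 X^G X^G : 1/2 X^G X^g. Conditioning on III-1 being clear, P(X^G X^g) = 1/2 / 1 = 1/2.

1/2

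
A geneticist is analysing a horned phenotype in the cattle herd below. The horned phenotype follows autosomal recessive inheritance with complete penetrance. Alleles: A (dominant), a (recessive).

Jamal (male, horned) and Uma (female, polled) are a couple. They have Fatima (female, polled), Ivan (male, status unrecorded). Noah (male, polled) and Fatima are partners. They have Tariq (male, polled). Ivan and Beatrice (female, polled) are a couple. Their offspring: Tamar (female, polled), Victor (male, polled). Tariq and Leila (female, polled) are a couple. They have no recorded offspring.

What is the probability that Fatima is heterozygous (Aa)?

Fatima is polled so carries A and received a from Jamal (aa), so Fatima is Aa, giving P(Aa) = 1.

1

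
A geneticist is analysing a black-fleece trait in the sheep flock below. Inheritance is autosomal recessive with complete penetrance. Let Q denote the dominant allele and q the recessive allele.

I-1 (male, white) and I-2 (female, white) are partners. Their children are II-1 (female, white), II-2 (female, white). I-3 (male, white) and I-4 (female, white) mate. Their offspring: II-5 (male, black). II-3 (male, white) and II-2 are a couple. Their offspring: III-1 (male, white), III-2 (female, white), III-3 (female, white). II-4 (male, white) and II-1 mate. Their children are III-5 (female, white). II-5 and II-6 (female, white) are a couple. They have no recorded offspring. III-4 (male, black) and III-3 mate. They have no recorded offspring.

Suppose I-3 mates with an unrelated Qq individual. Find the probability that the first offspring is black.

1/4

I-3 is white so carries Q and passed q to II-5 (qq), so I-3 is Qq.
The cross gives 1/4 QQ : 1/2 Qq : 1/4 qq, so P(offspring is black) = 1/4.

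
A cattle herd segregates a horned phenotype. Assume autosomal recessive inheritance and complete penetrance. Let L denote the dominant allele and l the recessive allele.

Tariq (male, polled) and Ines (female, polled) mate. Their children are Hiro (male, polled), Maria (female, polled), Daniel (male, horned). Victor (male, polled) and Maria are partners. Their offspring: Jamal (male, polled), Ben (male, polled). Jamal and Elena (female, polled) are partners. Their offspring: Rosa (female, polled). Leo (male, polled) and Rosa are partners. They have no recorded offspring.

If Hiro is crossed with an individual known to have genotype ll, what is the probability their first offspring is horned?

1/3

Tariq is polled so carries L and passed l to Daniel (ll), so Tariq is Ll.
Ines is polled so carries L and passed l to Daniel (ll), so Ines is Ll.
Hiro is a polled offspring of Tariq (Ll) × Ines (Ll), whose cross gives 1/4 LL : 1/2 Ll : 1/4 ll; conditioning on being polled, Hiro is LL with probability 1/3, Ll with probability 2/3.
Summing over parental genotype combinations, P(offspring is horned) = 2/3·1/2 = 1/3.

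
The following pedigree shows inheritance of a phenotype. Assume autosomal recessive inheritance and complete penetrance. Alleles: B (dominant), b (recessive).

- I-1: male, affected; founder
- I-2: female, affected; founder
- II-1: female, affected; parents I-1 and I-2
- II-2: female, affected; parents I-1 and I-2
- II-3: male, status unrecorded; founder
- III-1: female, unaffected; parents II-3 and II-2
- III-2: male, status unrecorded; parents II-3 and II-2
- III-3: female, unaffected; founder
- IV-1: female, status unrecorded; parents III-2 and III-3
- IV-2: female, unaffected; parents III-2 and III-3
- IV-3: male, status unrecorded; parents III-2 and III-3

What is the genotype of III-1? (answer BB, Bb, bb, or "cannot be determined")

Bb

From phenotype alone, III-1 is BB or Bb.
III-1 is unaffected so carries B and received b from II-2 (bb), so III-1 is Bb.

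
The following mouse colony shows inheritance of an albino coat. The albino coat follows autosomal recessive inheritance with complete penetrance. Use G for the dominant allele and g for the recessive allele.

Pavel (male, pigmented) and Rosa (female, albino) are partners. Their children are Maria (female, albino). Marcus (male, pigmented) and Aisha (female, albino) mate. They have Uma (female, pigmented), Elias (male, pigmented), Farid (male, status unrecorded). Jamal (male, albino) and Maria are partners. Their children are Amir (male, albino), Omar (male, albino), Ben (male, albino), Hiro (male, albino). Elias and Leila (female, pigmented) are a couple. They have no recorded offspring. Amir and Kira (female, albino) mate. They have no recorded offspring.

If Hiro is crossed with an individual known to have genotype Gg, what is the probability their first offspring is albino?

Hiro is albino, so Hiro is gg.
The cross gives 1/2 Gg : 1/2 gg, so P(offspring is albino) = 1/2.

1/2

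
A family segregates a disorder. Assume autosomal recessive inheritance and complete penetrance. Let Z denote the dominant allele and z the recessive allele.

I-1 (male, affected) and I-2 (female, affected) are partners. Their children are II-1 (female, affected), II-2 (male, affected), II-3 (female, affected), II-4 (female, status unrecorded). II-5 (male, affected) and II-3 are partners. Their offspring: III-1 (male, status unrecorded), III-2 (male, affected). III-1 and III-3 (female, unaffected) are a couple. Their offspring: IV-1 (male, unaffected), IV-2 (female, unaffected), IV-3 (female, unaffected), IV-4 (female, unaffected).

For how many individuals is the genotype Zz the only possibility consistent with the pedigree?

4

Obligate heterozygotes: IV-1 is unaffected so carries Z and received z from III-1 (zz), so IV-1 is Zz; IV-2 is unaffected so carries Z and received z from III-1 (zz), so IV-2 is Zz; IV-3 is unaffected so carries Z and received z from III-1 (zz), so IV-3 is Zz; IV-4 is unaffected so carries Z and received z from III-1 (zz), so IV-4 is Zz.
Every other individual is either homozygous by phenotype or has at least one consistent homozygous assignment, so the count is 4.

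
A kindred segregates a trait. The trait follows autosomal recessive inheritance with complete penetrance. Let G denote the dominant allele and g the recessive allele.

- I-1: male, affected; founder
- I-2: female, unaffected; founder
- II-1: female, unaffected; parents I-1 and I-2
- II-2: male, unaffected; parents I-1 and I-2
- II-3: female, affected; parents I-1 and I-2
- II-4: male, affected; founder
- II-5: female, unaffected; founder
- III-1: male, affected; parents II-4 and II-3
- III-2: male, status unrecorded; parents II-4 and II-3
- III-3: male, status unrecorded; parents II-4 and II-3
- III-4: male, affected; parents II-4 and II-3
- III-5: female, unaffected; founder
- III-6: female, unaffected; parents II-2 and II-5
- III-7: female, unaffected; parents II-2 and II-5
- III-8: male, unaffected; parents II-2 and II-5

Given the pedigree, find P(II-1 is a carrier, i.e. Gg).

II-1 is unaffected so carries G and received g from I-1 (gg), so II-1 is Gg, giving P(Gg) = 1.

1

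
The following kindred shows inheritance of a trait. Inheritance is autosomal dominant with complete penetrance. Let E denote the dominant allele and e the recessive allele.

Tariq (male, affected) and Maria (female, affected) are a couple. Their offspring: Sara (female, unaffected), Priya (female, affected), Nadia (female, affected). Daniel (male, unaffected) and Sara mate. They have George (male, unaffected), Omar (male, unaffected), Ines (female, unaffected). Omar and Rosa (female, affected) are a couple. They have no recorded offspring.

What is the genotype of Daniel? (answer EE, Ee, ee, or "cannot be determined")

Daniel is unaffected, so Daniel is ee.

ee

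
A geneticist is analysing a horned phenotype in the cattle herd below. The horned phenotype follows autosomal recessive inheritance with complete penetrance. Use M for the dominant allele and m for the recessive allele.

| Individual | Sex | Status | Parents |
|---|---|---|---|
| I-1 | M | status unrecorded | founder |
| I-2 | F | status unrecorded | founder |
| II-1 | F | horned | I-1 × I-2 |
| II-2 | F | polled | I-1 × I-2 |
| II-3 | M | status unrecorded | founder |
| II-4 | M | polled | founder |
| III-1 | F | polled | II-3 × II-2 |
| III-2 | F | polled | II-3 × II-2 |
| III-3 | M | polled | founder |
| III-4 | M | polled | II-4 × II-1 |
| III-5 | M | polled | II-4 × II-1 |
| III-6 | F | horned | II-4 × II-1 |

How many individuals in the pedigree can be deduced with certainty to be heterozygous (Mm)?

Obligate heterozygotes: II-4 is polled so carries M and passed m to III-6 (mm), so II-4 is Mm; III-4 is polled so carries M and received m from II-1 (mm), so III-4 is Mm; III-5 is polled so carries M and received m from II-1 (mm), so III-5 is Mm.
Every other individual is either homozygous by phenotype or has at least one consistent homozygous assignment, so the count is 3.

3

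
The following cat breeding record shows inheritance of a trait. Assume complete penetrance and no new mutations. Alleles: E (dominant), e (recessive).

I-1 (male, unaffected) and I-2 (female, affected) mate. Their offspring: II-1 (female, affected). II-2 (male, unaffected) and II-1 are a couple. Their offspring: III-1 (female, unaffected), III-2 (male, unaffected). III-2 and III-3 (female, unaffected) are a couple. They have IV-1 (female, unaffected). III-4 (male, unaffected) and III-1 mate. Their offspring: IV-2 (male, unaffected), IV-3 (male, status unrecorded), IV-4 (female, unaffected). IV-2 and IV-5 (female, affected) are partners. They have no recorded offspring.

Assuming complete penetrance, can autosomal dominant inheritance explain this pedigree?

A consistent assignment under autosomal dominant exists: I-1 ee, I-2 EE, II-1 Ee, II-2 ee, III-1 ee, III-2 ee, III-3 ee, III-4 ee, IV-1 ee, IV-2 ee, IV-3 ee, IV-4 ee, IV-5 EE.
In this assignment every recorded phenotype matches its genotype and every non-founder's genotype is obtainable from its parents' genotypes, so the pedigree is consistent.

Yes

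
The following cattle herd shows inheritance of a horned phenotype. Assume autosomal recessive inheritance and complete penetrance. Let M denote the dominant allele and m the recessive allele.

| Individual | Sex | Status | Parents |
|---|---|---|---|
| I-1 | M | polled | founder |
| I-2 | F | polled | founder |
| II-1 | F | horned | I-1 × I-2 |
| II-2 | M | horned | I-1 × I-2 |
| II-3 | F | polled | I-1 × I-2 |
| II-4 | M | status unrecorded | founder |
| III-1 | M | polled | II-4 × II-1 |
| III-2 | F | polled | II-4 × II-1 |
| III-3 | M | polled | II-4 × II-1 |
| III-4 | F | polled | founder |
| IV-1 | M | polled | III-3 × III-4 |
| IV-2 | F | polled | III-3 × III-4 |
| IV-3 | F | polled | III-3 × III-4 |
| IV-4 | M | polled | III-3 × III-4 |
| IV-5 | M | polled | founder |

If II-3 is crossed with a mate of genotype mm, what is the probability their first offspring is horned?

1/3

I-1 is polled so carries M and passed m to II-1 (mm), so I-1 is Mm.
I-2 is polled so carries M and passed m to II-1 (mm), so I-2 is Mm.
II-3 is a polled offspring of I-1 (Mm) × I-2 (Mm), whose cross gives 1/4 MM : 1/2 Mm : 1/4 mm; conditioning on being polled, II-3 is MM with probability 1/3, Mm with probability 2/3.
Summing over parental genotype combinations, P(offspring is horned) = 2/3·1/2 = 1/3.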